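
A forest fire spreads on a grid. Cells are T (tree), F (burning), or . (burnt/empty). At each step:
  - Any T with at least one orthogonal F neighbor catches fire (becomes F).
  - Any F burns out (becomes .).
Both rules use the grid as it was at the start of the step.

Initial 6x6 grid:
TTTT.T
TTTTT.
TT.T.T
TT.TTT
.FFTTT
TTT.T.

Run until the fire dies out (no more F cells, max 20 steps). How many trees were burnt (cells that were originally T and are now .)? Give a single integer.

Answer: 25

Derivation:
Step 1: +4 fires, +2 burnt (F count now 4)
Step 2: +5 fires, +4 burnt (F count now 5)
Step 3: +6 fires, +5 burnt (F count now 6)
Step 4: +5 fires, +6 burnt (F count now 5)
Step 5: +5 fires, +5 burnt (F count now 5)
Step 6: +0 fires, +5 burnt (F count now 0)
Fire out after step 6
Initially T: 26, now '.': 35
Total burnt (originally-T cells now '.'): 25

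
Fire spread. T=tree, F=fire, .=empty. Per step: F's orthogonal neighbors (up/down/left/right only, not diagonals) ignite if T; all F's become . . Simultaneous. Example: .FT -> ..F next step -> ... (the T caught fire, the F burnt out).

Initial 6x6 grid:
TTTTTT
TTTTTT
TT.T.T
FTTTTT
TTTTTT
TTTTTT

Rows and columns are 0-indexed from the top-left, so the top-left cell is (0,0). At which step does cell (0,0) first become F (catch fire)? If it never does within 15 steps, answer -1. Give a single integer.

Step 1: cell (0,0)='T' (+3 fires, +1 burnt)
Step 2: cell (0,0)='T' (+5 fires, +3 burnt)
Step 3: cell (0,0)='F' (+5 fires, +5 burnt)
  -> target ignites at step 3
Step 4: cell (0,0)='.' (+6 fires, +5 burnt)
Step 5: cell (0,0)='.' (+5 fires, +6 burnt)
Step 6: cell (0,0)='.' (+5 fires, +5 burnt)
Step 7: cell (0,0)='.' (+3 fires, +5 burnt)
Step 8: cell (0,0)='.' (+1 fires, +3 burnt)
Step 9: cell (0,0)='.' (+0 fires, +1 burnt)
  fire out at step 9

3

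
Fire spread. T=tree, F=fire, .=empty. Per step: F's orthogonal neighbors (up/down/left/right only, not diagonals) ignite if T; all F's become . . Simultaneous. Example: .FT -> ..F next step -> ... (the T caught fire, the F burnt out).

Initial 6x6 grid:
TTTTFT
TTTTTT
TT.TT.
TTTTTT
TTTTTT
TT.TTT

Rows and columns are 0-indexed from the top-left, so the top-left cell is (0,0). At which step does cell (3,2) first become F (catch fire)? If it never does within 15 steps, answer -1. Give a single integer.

Step 1: cell (3,2)='T' (+3 fires, +1 burnt)
Step 2: cell (3,2)='T' (+4 fires, +3 burnt)
Step 3: cell (3,2)='T' (+4 fires, +4 burnt)
Step 4: cell (3,2)='T' (+5 fires, +4 burnt)
Step 5: cell (3,2)='F' (+6 fires, +5 burnt)
  -> target ignites at step 5
Step 6: cell (3,2)='.' (+5 fires, +6 burnt)
Step 7: cell (3,2)='.' (+2 fires, +5 burnt)
Step 8: cell (3,2)='.' (+2 fires, +2 burnt)
Step 9: cell (3,2)='.' (+1 fires, +2 burnt)
Step 10: cell (3,2)='.' (+0 fires, +1 burnt)
  fire out at step 10

5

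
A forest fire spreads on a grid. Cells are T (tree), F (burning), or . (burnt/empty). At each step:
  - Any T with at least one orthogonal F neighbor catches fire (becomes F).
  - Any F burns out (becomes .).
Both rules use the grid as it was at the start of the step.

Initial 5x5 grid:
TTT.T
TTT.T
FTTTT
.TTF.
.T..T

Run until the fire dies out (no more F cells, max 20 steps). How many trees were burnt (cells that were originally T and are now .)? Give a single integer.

Answer: 15

Derivation:
Step 1: +4 fires, +2 burnt (F count now 4)
Step 2: +5 fires, +4 burnt (F count now 5)
Step 3: +4 fires, +5 burnt (F count now 4)
Step 4: +2 fires, +4 burnt (F count now 2)
Step 5: +0 fires, +2 burnt (F count now 0)
Fire out after step 5
Initially T: 16, now '.': 24
Total burnt (originally-T cells now '.'): 15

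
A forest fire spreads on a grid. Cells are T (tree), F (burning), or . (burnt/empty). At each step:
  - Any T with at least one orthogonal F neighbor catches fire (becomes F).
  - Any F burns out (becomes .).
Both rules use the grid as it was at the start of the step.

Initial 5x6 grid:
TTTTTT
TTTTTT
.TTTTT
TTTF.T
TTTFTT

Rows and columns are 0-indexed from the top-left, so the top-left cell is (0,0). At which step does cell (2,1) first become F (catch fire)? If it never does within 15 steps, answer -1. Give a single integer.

Step 1: cell (2,1)='T' (+4 fires, +2 burnt)
Step 2: cell (2,1)='T' (+6 fires, +4 burnt)
Step 3: cell (2,1)='F' (+8 fires, +6 burnt)
  -> target ignites at step 3
Step 4: cell (2,1)='.' (+4 fires, +8 burnt)
Step 5: cell (2,1)='.' (+3 fires, +4 burnt)
Step 6: cell (2,1)='.' (+1 fires, +3 burnt)
Step 7: cell (2,1)='.' (+0 fires, +1 burnt)
  fire out at step 7

3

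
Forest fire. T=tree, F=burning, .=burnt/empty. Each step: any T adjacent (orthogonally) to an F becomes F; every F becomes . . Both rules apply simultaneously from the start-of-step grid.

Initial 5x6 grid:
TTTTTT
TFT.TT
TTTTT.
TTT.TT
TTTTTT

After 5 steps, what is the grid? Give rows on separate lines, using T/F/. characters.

Step 1: 4 trees catch fire, 1 burn out
  TFTTTT
  F.F.TT
  TFTTT.
  TTT.TT
  TTTTTT
Step 2: 5 trees catch fire, 4 burn out
  F.FTTT
  ....TT
  F.FTT.
  TFT.TT
  TTTTTT
Step 3: 5 trees catch fire, 5 burn out
  ...FTT
  ....TT
  ...FT.
  F.F.TT
  TFTTTT
Step 4: 4 trees catch fire, 5 burn out
  ....FT
  ....TT
  ....F.
  ....TT
  F.FTTT
Step 5: 4 trees catch fire, 4 burn out
  .....F
  ....FT
  ......
  ....FT
  ...FTT

.....F
....FT
......
....FT
...FTT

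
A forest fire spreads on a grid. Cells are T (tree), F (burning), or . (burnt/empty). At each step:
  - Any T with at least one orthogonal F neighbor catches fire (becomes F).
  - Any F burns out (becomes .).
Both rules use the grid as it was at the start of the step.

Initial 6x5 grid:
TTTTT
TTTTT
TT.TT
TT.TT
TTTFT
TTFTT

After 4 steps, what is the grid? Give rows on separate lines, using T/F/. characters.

Step 1: 5 trees catch fire, 2 burn out
  TTTTT
  TTTTT
  TT.TT
  TT.FT
  TTF.F
  TF.FT
Step 2: 5 trees catch fire, 5 burn out
  TTTTT
  TTTTT
  TT.FT
  TT..F
  TF...
  F...F
Step 3: 4 trees catch fire, 5 burn out
  TTTTT
  TTTFT
  TT..F
  TF...
  F....
  .....
Step 4: 5 trees catch fire, 4 burn out
  TTTFT
  TTF.F
  TF...
  F....
  .....
  .....

TTTFT
TTF.F
TF...
F....
.....
.....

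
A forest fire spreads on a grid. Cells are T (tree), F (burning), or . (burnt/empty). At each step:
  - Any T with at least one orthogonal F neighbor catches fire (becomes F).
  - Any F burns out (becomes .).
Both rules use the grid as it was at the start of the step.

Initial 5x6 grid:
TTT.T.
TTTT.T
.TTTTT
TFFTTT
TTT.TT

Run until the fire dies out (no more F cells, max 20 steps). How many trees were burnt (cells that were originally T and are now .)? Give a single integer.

Answer: 22

Derivation:
Step 1: +6 fires, +2 burnt (F count now 6)
Step 2: +5 fires, +6 burnt (F count now 5)
Step 3: +7 fires, +5 burnt (F count now 7)
Step 4: +3 fires, +7 burnt (F count now 3)
Step 5: +1 fires, +3 burnt (F count now 1)
Step 6: +0 fires, +1 burnt (F count now 0)
Fire out after step 6
Initially T: 23, now '.': 29
Total burnt (originally-T cells now '.'): 22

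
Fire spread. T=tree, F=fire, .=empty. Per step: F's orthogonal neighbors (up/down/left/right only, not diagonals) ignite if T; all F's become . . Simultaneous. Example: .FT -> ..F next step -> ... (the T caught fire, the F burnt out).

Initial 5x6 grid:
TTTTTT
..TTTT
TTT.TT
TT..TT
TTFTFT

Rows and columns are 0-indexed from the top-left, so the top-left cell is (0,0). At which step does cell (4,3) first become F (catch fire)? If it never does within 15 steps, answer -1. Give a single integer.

Step 1: cell (4,3)='F' (+4 fires, +2 burnt)
  -> target ignites at step 1
Step 2: cell (4,3)='.' (+4 fires, +4 burnt)
Step 3: cell (4,3)='.' (+4 fires, +4 burnt)
Step 4: cell (4,3)='.' (+5 fires, +4 burnt)
Step 5: cell (4,3)='.' (+3 fires, +5 burnt)
Step 6: cell (4,3)='.' (+1 fires, +3 burnt)
Step 7: cell (4,3)='.' (+1 fires, +1 burnt)
Step 8: cell (4,3)='.' (+1 fires, +1 burnt)
Step 9: cell (4,3)='.' (+0 fires, +1 burnt)
  fire out at step 9

1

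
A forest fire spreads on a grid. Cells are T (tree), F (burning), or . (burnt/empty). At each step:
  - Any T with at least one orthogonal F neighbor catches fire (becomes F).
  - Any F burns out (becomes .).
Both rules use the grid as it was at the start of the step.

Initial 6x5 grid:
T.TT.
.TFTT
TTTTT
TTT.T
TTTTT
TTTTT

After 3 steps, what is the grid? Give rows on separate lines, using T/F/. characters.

Step 1: 4 trees catch fire, 1 burn out
  T.FT.
  .F.FT
  TTFTT
  TTT.T
  TTTTT
  TTTTT
Step 2: 5 trees catch fire, 4 burn out
  T..F.
  ....F
  TF.FT
  TTF.T
  TTTTT
  TTTTT
Step 3: 4 trees catch fire, 5 burn out
  T....
  .....
  F...F
  TF..T
  TTFTT
  TTTTT

T....
.....
F...F
TF..T
TTFTT
TTTTT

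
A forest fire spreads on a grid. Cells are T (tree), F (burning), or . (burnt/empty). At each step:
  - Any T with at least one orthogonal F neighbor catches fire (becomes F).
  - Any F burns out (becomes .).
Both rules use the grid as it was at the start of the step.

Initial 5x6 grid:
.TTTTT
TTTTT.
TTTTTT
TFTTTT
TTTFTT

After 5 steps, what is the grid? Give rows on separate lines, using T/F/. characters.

Step 1: 7 trees catch fire, 2 burn out
  .TTTTT
  TTTTT.
  TFTTTT
  F.FFTT
  TFF.FT
Step 2: 7 trees catch fire, 7 burn out
  .TTTTT
  TFTTT.
  F.FFTT
  ....FT
  F....F
Step 3: 6 trees catch fire, 7 burn out
  .FTTTT
  F.FFT.
  ....FT
  .....F
  ......
Step 4: 4 trees catch fire, 6 burn out
  ..FFTT
  ....F.
  .....F
  ......
  ......
Step 5: 1 trees catch fire, 4 burn out
  ....FT
  ......
  ......
  ......
  ......

....FT
......
......
......
......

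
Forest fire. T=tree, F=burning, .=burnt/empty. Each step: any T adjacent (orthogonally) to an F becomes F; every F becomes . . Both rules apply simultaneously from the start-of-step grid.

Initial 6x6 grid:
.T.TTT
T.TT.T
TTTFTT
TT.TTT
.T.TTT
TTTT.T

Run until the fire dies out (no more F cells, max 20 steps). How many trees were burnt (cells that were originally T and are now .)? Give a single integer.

Answer: 26

Derivation:
Step 1: +4 fires, +1 burnt (F count now 4)
Step 2: +6 fires, +4 burnt (F count now 6)
Step 3: +7 fires, +6 burnt (F count now 7)
Step 4: +6 fires, +7 burnt (F count now 6)
Step 5: +2 fires, +6 burnt (F count now 2)
Step 6: +1 fires, +2 burnt (F count now 1)
Step 7: +0 fires, +1 burnt (F count now 0)
Fire out after step 7
Initially T: 27, now '.': 35
Total burnt (originally-T cells now '.'): 26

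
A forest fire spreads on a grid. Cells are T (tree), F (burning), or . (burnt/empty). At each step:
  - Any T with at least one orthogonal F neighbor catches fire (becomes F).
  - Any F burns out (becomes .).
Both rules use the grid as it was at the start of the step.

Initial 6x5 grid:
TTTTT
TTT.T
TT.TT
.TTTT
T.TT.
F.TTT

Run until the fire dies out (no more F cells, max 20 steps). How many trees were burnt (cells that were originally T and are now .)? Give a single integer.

Step 1: +1 fires, +1 burnt (F count now 1)
Step 2: +0 fires, +1 burnt (F count now 0)
Fire out after step 2
Initially T: 23, now '.': 8
Total burnt (originally-T cells now '.'): 1

Answer: 1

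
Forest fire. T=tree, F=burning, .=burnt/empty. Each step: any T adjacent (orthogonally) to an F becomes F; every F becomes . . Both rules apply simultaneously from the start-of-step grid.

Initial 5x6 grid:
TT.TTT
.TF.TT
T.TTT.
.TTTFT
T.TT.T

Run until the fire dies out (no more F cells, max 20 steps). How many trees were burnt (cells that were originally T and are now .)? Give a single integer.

Step 1: +5 fires, +2 burnt (F count now 5)
Step 2: +6 fires, +5 burnt (F count now 6)
Step 3: +5 fires, +6 burnt (F count now 5)
Step 4: +2 fires, +5 burnt (F count now 2)
Step 5: +0 fires, +2 burnt (F count now 0)
Fire out after step 5
Initially T: 20, now '.': 28
Total burnt (originally-T cells now '.'): 18

Answer: 18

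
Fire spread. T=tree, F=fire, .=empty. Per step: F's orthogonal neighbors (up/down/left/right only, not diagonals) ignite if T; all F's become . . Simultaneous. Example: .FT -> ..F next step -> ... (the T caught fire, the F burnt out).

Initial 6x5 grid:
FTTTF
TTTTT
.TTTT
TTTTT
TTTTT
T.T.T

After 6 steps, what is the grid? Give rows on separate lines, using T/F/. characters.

Step 1: 4 trees catch fire, 2 burn out
  .FTF.
  FTTTF
  .TTTT
  TTTTT
  TTTTT
  T.T.T
Step 2: 4 trees catch fire, 4 burn out
  ..F..
  .FTF.
  .TTTF
  TTTTT
  TTTTT
  T.T.T
Step 3: 4 trees catch fire, 4 burn out
  .....
  ..F..
  .FTF.
  TTTTF
  TTTTT
  T.T.T
Step 4: 4 trees catch fire, 4 burn out
  .....
  .....
  ..F..
  TFTF.
  TTTTF
  T.T.T
Step 5: 5 trees catch fire, 4 burn out
  .....
  .....
  .....
  F.F..
  TFTF.
  T.T.F
Step 6: 2 trees catch fire, 5 burn out
  .....
  .....
  .....
  .....
  F.F..
  T.T..

.....
.....
.....
.....
F.F..
T.T..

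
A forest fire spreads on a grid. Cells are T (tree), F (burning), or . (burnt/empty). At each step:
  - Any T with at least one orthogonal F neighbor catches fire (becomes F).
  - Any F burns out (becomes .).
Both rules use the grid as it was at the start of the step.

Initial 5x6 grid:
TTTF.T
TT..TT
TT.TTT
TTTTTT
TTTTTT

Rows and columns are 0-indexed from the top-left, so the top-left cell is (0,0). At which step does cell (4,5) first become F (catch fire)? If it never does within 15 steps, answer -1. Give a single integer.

Step 1: cell (4,5)='T' (+1 fires, +1 burnt)
Step 2: cell (4,5)='T' (+1 fires, +1 burnt)
Step 3: cell (4,5)='T' (+2 fires, +1 burnt)
Step 4: cell (4,5)='T' (+2 fires, +2 burnt)
Step 5: cell (4,5)='T' (+2 fires, +2 burnt)
Step 6: cell (4,5)='T' (+3 fires, +2 burnt)
Step 7: cell (4,5)='T' (+3 fires, +3 burnt)
Step 8: cell (4,5)='T' (+3 fires, +3 burnt)
Step 9: cell (4,5)='T' (+3 fires, +3 burnt)
Step 10: cell (4,5)='F' (+3 fires, +3 burnt)
  -> target ignites at step 10
Step 11: cell (4,5)='.' (+1 fires, +3 burnt)
Step 12: cell (4,5)='.' (+1 fires, +1 burnt)
Step 13: cell (4,5)='.' (+0 fires, +1 burnt)
  fire out at step 13

10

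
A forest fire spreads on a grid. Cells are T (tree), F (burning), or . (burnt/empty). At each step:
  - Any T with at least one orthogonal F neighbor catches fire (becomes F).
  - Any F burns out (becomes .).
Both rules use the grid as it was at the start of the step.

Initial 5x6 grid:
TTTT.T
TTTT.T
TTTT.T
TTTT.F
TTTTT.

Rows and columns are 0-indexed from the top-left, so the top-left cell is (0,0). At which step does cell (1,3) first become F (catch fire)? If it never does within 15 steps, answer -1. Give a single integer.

Step 1: cell (1,3)='T' (+1 fires, +1 burnt)
Step 2: cell (1,3)='T' (+1 fires, +1 burnt)
Step 3: cell (1,3)='T' (+1 fires, +1 burnt)
Step 4: cell (1,3)='T' (+0 fires, +1 burnt)
  fire out at step 4
Target never catches fire within 15 steps

-1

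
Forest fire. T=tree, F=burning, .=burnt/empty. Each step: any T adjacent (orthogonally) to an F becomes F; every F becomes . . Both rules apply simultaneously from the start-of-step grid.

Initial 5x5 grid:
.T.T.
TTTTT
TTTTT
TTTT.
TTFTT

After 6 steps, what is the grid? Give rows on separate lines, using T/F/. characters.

Step 1: 3 trees catch fire, 1 burn out
  .T.T.
  TTTTT
  TTTTT
  TTFT.
  TF.FT
Step 2: 5 trees catch fire, 3 burn out
  .T.T.
  TTTTT
  TTFTT
  TF.F.
  F...F
Step 3: 4 trees catch fire, 5 burn out
  .T.T.
  TTFTT
  TF.FT
  F....
  .....
Step 4: 4 trees catch fire, 4 burn out
  .T.T.
  TF.FT
  F...F
  .....
  .....
Step 5: 4 trees catch fire, 4 burn out
  .F.F.
  F...F
  .....
  .....
  .....
Step 6: 0 trees catch fire, 4 burn out
  .....
  .....
  .....
  .....
  .....

.....
.....
.....
.....
.....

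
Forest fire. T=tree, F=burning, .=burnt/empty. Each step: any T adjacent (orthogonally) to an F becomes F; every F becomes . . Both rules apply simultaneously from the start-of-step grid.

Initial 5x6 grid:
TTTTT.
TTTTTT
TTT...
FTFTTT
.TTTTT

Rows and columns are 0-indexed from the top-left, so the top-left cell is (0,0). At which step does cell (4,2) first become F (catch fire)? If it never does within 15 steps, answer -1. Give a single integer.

Step 1: cell (4,2)='F' (+5 fires, +2 burnt)
  -> target ignites at step 1
Step 2: cell (4,2)='.' (+6 fires, +5 burnt)
Step 3: cell (4,2)='.' (+6 fires, +6 burnt)
Step 4: cell (4,2)='.' (+4 fires, +6 burnt)
Step 5: cell (4,2)='.' (+2 fires, +4 burnt)
Step 6: cell (4,2)='.' (+0 fires, +2 burnt)
  fire out at step 6

1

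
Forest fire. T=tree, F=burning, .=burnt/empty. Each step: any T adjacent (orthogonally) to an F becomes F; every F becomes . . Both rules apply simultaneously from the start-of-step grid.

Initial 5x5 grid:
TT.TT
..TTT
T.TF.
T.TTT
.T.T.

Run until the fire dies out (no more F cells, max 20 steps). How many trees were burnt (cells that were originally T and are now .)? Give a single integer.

Step 1: +3 fires, +1 burnt (F count now 3)
Step 2: +6 fires, +3 burnt (F count now 6)
Step 3: +1 fires, +6 burnt (F count now 1)
Step 4: +0 fires, +1 burnt (F count now 0)
Fire out after step 4
Initially T: 15, now '.': 20
Total burnt (originally-T cells now '.'): 10

Answer: 10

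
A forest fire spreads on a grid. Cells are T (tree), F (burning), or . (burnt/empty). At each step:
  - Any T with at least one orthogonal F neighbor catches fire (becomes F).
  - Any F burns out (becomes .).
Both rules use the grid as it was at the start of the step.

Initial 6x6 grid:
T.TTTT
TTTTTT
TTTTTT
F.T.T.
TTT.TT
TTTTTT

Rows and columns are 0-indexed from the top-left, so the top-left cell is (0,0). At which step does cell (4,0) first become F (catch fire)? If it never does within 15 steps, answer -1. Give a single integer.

Step 1: cell (4,0)='F' (+2 fires, +1 burnt)
  -> target ignites at step 1
Step 2: cell (4,0)='.' (+4 fires, +2 burnt)
Step 3: cell (4,0)='.' (+5 fires, +4 burnt)
Step 4: cell (4,0)='.' (+4 fires, +5 burnt)
Step 5: cell (4,0)='.' (+4 fires, +4 burnt)
Step 6: cell (4,0)='.' (+5 fires, +4 burnt)
Step 7: cell (4,0)='.' (+4 fires, +5 burnt)
Step 8: cell (4,0)='.' (+2 fires, +4 burnt)
Step 9: cell (4,0)='.' (+0 fires, +2 burnt)
  fire out at step 9

1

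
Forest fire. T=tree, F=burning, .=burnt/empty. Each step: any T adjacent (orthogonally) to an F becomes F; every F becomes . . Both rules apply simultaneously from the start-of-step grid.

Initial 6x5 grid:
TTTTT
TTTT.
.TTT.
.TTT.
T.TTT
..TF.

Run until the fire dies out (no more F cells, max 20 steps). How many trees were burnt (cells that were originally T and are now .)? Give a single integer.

Step 1: +2 fires, +1 burnt (F count now 2)
Step 2: +3 fires, +2 burnt (F count now 3)
Step 3: +2 fires, +3 burnt (F count now 2)
Step 4: +3 fires, +2 burnt (F count now 3)
Step 5: +3 fires, +3 burnt (F count now 3)
Step 6: +3 fires, +3 burnt (F count now 3)
Step 7: +2 fires, +3 burnt (F count now 2)
Step 8: +1 fires, +2 burnt (F count now 1)
Step 9: +0 fires, +1 burnt (F count now 0)
Fire out after step 9
Initially T: 20, now '.': 29
Total burnt (originally-T cells now '.'): 19

Answer: 19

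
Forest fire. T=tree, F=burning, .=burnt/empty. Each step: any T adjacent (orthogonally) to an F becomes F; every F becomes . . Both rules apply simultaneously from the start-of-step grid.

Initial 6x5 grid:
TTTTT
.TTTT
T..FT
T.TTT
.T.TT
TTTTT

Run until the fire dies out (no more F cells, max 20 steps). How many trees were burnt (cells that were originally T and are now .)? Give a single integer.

Step 1: +3 fires, +1 burnt (F count now 3)
Step 2: +6 fires, +3 burnt (F count now 6)
Step 3: +5 fires, +6 burnt (F count now 5)
Step 4: +3 fires, +5 burnt (F count now 3)
Step 5: +2 fires, +3 burnt (F count now 2)
Step 6: +2 fires, +2 burnt (F count now 2)
Step 7: +0 fires, +2 burnt (F count now 0)
Fire out after step 7
Initially T: 23, now '.': 28
Total burnt (originally-T cells now '.'): 21

Answer: 21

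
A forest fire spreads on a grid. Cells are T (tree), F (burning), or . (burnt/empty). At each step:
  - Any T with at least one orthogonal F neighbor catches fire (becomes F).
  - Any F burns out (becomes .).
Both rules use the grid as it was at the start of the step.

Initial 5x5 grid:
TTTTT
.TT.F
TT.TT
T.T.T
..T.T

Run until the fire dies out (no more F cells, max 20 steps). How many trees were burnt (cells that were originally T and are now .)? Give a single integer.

Step 1: +2 fires, +1 burnt (F count now 2)
Step 2: +3 fires, +2 burnt (F count now 3)
Step 3: +2 fires, +3 burnt (F count now 2)
Step 4: +2 fires, +2 burnt (F count now 2)
Step 5: +2 fires, +2 burnt (F count now 2)
Step 6: +1 fires, +2 burnt (F count now 1)
Step 7: +1 fires, +1 burnt (F count now 1)
Step 8: +1 fires, +1 burnt (F count now 1)
Step 9: +0 fires, +1 burnt (F count now 0)
Fire out after step 9
Initially T: 16, now '.': 23
Total burnt (originally-T cells now '.'): 14

Answer: 14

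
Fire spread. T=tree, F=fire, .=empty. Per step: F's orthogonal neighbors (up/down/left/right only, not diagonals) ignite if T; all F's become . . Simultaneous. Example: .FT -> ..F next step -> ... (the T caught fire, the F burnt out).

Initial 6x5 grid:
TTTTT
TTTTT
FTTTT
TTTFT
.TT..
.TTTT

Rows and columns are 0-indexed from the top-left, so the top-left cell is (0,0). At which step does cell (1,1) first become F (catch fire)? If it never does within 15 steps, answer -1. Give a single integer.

Step 1: cell (1,1)='T' (+6 fires, +2 burnt)
Step 2: cell (1,1)='F' (+7 fires, +6 burnt)
  -> target ignites at step 2
Step 3: cell (1,1)='.' (+6 fires, +7 burnt)
Step 4: cell (1,1)='.' (+4 fires, +6 burnt)
Step 5: cell (1,1)='.' (+1 fires, +4 burnt)
Step 6: cell (1,1)='.' (+0 fires, +1 burnt)
  fire out at step 6

2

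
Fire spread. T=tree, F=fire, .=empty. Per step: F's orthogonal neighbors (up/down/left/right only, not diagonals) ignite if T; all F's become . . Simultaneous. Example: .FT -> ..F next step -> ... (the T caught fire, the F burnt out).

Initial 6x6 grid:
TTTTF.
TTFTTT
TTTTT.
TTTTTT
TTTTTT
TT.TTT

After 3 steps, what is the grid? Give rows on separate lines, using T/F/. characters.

Step 1: 6 trees catch fire, 2 burn out
  TTFF..
  TF.FFT
  TTFTT.
  TTTTTT
  TTTTTT
  TT.TTT
Step 2: 7 trees catch fire, 6 burn out
  TF....
  F....F
  TF.FF.
  TTFTTT
  TTTTTT
  TT.TTT
Step 3: 6 trees catch fire, 7 burn out
  F.....
  ......
  F.....
  TF.FFT
  TTFTTT
  TT.TTT

F.....
......
F.....
TF.FFT
TTFTTT
TT.TTT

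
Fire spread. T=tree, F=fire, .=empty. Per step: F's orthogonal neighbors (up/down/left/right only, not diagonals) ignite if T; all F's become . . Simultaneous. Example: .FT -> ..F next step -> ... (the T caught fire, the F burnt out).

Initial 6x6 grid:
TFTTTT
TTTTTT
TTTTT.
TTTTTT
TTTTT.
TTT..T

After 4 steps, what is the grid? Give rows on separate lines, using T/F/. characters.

Step 1: 3 trees catch fire, 1 burn out
  F.FTTT
  TFTTTT
  TTTTT.
  TTTTTT
  TTTTT.
  TTT..T
Step 2: 4 trees catch fire, 3 burn out
  ...FTT
  F.FTTT
  TFTTT.
  TTTTTT
  TTTTT.
  TTT..T
Step 3: 5 trees catch fire, 4 burn out
  ....FT
  ...FTT
  F.FTT.
  TFTTTT
  TTTTT.
  TTT..T
Step 4: 6 trees catch fire, 5 burn out
  .....F
  ....FT
  ...FT.
  F.FTTT
  TFTTT.
  TTT..T

.....F
....FT
...FT.
F.FTTT
TFTTT.
TTT..T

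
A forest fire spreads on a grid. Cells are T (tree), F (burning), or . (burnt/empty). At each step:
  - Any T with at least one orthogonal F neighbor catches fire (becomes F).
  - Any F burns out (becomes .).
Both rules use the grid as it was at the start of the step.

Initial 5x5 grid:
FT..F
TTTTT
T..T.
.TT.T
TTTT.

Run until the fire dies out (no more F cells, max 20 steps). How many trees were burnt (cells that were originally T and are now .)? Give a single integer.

Step 1: +3 fires, +2 burnt (F count now 3)
Step 2: +3 fires, +3 burnt (F count now 3)
Step 3: +2 fires, +3 burnt (F count now 2)
Step 4: +0 fires, +2 burnt (F count now 0)
Fire out after step 4
Initially T: 15, now '.': 18
Total burnt (originally-T cells now '.'): 8

Answer: 8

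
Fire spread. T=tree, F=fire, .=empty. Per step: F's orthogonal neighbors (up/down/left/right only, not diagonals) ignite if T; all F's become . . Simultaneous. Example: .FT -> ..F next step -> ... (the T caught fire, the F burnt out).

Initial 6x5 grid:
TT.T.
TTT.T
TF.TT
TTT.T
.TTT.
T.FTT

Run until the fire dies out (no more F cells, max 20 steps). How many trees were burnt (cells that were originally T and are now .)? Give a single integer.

Answer: 14

Derivation:
Step 1: +5 fires, +2 burnt (F count now 5)
Step 2: +8 fires, +5 burnt (F count now 8)
Step 3: +1 fires, +8 burnt (F count now 1)
Step 4: +0 fires, +1 burnt (F count now 0)
Fire out after step 4
Initially T: 20, now '.': 24
Total burnt (originally-T cells now '.'): 14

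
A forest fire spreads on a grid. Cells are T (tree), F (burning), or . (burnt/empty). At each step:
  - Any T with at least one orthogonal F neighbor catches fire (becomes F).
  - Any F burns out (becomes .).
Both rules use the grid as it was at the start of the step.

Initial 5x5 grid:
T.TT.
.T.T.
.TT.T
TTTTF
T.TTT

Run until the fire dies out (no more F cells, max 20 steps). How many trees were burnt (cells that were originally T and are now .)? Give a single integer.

Answer: 12

Derivation:
Step 1: +3 fires, +1 burnt (F count now 3)
Step 2: +2 fires, +3 burnt (F count now 2)
Step 3: +3 fires, +2 burnt (F count now 3)
Step 4: +2 fires, +3 burnt (F count now 2)
Step 5: +2 fires, +2 burnt (F count now 2)
Step 6: +0 fires, +2 burnt (F count now 0)
Fire out after step 6
Initially T: 16, now '.': 21
Total burnt (originally-T cells now '.'): 12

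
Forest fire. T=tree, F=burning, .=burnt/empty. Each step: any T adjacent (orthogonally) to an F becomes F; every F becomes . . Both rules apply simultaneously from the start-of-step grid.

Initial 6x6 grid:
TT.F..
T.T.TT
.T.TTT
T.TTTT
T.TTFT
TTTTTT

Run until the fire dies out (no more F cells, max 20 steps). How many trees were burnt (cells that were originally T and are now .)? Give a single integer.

Step 1: +4 fires, +2 burnt (F count now 4)
Step 2: +6 fires, +4 burnt (F count now 6)
Step 3: +5 fires, +6 burnt (F count now 5)
Step 4: +2 fires, +5 burnt (F count now 2)
Step 5: +1 fires, +2 burnt (F count now 1)
Step 6: +1 fires, +1 burnt (F count now 1)
Step 7: +1 fires, +1 burnt (F count now 1)
Step 8: +0 fires, +1 burnt (F count now 0)
Fire out after step 8
Initially T: 25, now '.': 31
Total burnt (originally-T cells now '.'): 20

Answer: 20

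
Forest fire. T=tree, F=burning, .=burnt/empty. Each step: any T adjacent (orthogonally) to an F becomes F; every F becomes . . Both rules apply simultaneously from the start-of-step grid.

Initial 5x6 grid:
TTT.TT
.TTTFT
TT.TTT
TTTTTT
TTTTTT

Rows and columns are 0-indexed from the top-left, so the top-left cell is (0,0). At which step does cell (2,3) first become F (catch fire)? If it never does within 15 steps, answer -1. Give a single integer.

Step 1: cell (2,3)='T' (+4 fires, +1 burnt)
Step 2: cell (2,3)='F' (+5 fires, +4 burnt)
  -> target ignites at step 2
Step 3: cell (2,3)='.' (+5 fires, +5 burnt)
Step 4: cell (2,3)='.' (+5 fires, +5 burnt)
Step 5: cell (2,3)='.' (+4 fires, +5 burnt)
Step 6: cell (2,3)='.' (+2 fires, +4 burnt)
Step 7: cell (2,3)='.' (+1 fires, +2 burnt)
Step 8: cell (2,3)='.' (+0 fires, +1 burnt)
  fire out at step 8

2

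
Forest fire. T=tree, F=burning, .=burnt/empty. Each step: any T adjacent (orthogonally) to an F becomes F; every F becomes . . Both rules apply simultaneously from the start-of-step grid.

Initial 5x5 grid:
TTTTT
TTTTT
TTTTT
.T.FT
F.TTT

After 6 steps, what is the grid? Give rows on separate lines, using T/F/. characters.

Step 1: 3 trees catch fire, 2 burn out
  TTTTT
  TTTTT
  TTTFT
  .T..F
  ..TFT
Step 2: 5 trees catch fire, 3 burn out
  TTTTT
  TTTFT
  TTF.F
  .T...
  ..F.F
Step 3: 4 trees catch fire, 5 burn out
  TTTFT
  TTF.F
  TF...
  .T...
  .....
Step 4: 5 trees catch fire, 4 burn out
  TTF.F
  TF...
  F....
  .F...
  .....
Step 5: 2 trees catch fire, 5 burn out
  TF...
  F....
  .....
  .....
  .....
Step 6: 1 trees catch fire, 2 burn out
  F....
  .....
  .....
  .....
  .....

F....
.....
.....
.....
.....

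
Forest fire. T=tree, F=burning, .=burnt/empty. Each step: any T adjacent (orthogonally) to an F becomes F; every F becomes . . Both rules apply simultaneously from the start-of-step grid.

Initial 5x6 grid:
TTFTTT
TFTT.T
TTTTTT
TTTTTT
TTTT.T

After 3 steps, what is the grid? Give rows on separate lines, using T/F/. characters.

Step 1: 5 trees catch fire, 2 burn out
  TF.FTT
  F.FT.T
  TFTTTT
  TTTTTT
  TTTT.T
Step 2: 6 trees catch fire, 5 burn out
  F...FT
  ...F.T
  F.FTTT
  TFTTTT
  TTTT.T
Step 3: 5 trees catch fire, 6 burn out
  .....F
  .....T
  ...FTT
  F.FTTT
  TFTT.T

.....F
.....T
...FTT
F.FTTT
TFTT.T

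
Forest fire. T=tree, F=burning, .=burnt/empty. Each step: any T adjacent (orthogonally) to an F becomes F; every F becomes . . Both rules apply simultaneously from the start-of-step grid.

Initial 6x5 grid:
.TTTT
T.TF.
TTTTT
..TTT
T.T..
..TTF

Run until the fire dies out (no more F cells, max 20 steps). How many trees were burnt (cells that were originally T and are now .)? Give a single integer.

Answer: 17

Derivation:
Step 1: +4 fires, +2 burnt (F count now 4)
Step 2: +6 fires, +4 burnt (F count now 6)
Step 3: +5 fires, +6 burnt (F count now 5)
Step 4: +1 fires, +5 burnt (F count now 1)
Step 5: +1 fires, +1 burnt (F count now 1)
Step 6: +0 fires, +1 burnt (F count now 0)
Fire out after step 6
Initially T: 18, now '.': 29
Total burnt (originally-T cells now '.'): 17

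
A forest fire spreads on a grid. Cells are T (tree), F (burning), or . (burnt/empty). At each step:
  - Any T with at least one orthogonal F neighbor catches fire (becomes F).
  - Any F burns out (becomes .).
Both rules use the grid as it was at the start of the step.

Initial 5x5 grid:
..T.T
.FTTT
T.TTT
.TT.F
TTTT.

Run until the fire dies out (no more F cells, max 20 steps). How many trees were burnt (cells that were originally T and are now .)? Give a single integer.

Answer: 14

Derivation:
Step 1: +2 fires, +2 burnt (F count now 2)
Step 2: +5 fires, +2 burnt (F count now 5)
Step 3: +2 fires, +5 burnt (F count now 2)
Step 4: +2 fires, +2 burnt (F count now 2)
Step 5: +2 fires, +2 burnt (F count now 2)
Step 6: +1 fires, +2 burnt (F count now 1)
Step 7: +0 fires, +1 burnt (F count now 0)
Fire out after step 7
Initially T: 15, now '.': 24
Total burnt (originally-T cells now '.'): 14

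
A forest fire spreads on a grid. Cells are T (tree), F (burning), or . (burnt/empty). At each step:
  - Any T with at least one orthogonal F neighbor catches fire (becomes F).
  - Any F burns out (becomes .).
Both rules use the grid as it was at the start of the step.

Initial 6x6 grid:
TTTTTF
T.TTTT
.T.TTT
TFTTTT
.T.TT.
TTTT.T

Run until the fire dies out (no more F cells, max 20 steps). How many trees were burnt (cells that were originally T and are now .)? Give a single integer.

Step 1: +6 fires, +2 burnt (F count now 6)
Step 2: +5 fires, +6 burnt (F count now 5)
Step 3: +9 fires, +5 burnt (F count now 9)
Step 4: +4 fires, +9 burnt (F count now 4)
Step 5: +1 fires, +4 burnt (F count now 1)
Step 6: +1 fires, +1 burnt (F count now 1)
Step 7: +0 fires, +1 burnt (F count now 0)
Fire out after step 7
Initially T: 27, now '.': 35
Total burnt (originally-T cells now '.'): 26

Answer: 26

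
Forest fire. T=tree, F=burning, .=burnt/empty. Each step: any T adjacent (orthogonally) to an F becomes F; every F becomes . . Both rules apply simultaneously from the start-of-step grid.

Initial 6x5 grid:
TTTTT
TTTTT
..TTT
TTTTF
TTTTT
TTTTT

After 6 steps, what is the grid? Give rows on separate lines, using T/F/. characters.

Step 1: 3 trees catch fire, 1 burn out
  TTTTT
  TTTTT
  ..TTF
  TTTF.
  TTTTF
  TTTTT
Step 2: 5 trees catch fire, 3 burn out
  TTTTT
  TTTTF
  ..TF.
  TTF..
  TTTF.
  TTTTF
Step 3: 6 trees catch fire, 5 burn out
  TTTTF
  TTTF.
  ..F..
  TF...
  TTF..
  TTTF.
Step 4: 5 trees catch fire, 6 burn out
  TTTF.
  TTF..
  .....
  F....
  TF...
  TTF..
Step 5: 4 trees catch fire, 5 burn out
  TTF..
  TF...
  .....
  .....
  F....
  TF...
Step 6: 3 trees catch fire, 4 burn out
  TF...
  F....
  .....
  .....
  .....
  F....

TF...
F....
.....
.....
.....
F....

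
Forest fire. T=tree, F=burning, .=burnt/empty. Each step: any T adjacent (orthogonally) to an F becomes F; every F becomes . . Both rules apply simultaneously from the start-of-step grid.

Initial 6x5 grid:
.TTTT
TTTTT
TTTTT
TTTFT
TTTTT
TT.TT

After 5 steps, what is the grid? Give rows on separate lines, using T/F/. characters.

Step 1: 4 trees catch fire, 1 burn out
  .TTTT
  TTTTT
  TTTFT
  TTF.F
  TTTFT
  TT.TT
Step 2: 7 trees catch fire, 4 burn out
  .TTTT
  TTTFT
  TTF.F
  TF...
  TTF.F
  TT.FT
Step 3: 7 trees catch fire, 7 burn out
  .TTFT
  TTF.F
  TF...
  F....
  TF...
  TT..F
Step 4: 6 trees catch fire, 7 burn out
  .TF.F
  TF...
  F....
  .....
  F....
  TF...
Step 5: 3 trees catch fire, 6 burn out
  .F...
  F....
  .....
  .....
  .....
  F....

.F...
F....
.....
.....
.....
F....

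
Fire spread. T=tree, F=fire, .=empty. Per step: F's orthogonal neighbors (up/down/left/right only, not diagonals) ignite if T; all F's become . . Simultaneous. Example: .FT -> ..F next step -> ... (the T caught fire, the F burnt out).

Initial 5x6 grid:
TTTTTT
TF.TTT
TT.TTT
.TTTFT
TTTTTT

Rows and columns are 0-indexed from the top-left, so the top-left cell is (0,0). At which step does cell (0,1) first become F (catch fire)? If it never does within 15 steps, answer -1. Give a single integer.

Step 1: cell (0,1)='F' (+7 fires, +2 burnt)
  -> target ignites at step 1
Step 2: cell (0,1)='.' (+10 fires, +7 burnt)
Step 3: cell (0,1)='.' (+6 fires, +10 burnt)
Step 4: cell (0,1)='.' (+2 fires, +6 burnt)
Step 5: cell (0,1)='.' (+0 fires, +2 burnt)
  fire out at step 5

1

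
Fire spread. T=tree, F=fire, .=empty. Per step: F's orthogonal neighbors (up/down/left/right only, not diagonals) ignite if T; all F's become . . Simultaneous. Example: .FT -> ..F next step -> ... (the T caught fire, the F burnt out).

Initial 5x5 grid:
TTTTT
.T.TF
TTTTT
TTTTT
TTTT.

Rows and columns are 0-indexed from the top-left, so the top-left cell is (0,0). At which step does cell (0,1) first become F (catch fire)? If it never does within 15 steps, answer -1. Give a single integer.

Step 1: cell (0,1)='T' (+3 fires, +1 burnt)
Step 2: cell (0,1)='T' (+3 fires, +3 burnt)
Step 3: cell (0,1)='T' (+3 fires, +3 burnt)
Step 4: cell (0,1)='F' (+4 fires, +3 burnt)
  -> target ignites at step 4
Step 5: cell (0,1)='.' (+5 fires, +4 burnt)
Step 6: cell (0,1)='.' (+2 fires, +5 burnt)
Step 7: cell (0,1)='.' (+1 fires, +2 burnt)
Step 8: cell (0,1)='.' (+0 fires, +1 burnt)
  fire out at step 8

4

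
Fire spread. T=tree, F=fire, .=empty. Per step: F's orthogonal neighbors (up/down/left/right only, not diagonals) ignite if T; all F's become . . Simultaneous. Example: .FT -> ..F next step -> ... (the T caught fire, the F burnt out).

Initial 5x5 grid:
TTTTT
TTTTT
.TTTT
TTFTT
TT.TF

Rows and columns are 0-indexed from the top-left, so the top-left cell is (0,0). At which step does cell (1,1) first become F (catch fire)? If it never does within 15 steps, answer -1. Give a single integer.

Step 1: cell (1,1)='T' (+5 fires, +2 burnt)
Step 2: cell (1,1)='T' (+6 fires, +5 burnt)
Step 3: cell (1,1)='F' (+5 fires, +6 burnt)
  -> target ignites at step 3
Step 4: cell (1,1)='.' (+4 fires, +5 burnt)
Step 5: cell (1,1)='.' (+1 fires, +4 burnt)
Step 6: cell (1,1)='.' (+0 fires, +1 burnt)
  fire out at step 6

3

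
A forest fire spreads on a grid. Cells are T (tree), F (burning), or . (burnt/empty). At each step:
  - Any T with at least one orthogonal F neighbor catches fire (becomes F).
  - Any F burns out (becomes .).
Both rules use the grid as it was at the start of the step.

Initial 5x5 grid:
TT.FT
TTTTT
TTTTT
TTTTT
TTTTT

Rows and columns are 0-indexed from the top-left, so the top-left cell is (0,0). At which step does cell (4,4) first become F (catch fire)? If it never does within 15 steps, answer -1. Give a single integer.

Step 1: cell (4,4)='T' (+2 fires, +1 burnt)
Step 2: cell (4,4)='T' (+3 fires, +2 burnt)
Step 3: cell (4,4)='T' (+4 fires, +3 burnt)
Step 4: cell (4,4)='T' (+6 fires, +4 burnt)
Step 5: cell (4,4)='F' (+5 fires, +6 burnt)
  -> target ignites at step 5
Step 6: cell (4,4)='.' (+2 fires, +5 burnt)
Step 7: cell (4,4)='.' (+1 fires, +2 burnt)
Step 8: cell (4,4)='.' (+0 fires, +1 burnt)
  fire out at step 8

5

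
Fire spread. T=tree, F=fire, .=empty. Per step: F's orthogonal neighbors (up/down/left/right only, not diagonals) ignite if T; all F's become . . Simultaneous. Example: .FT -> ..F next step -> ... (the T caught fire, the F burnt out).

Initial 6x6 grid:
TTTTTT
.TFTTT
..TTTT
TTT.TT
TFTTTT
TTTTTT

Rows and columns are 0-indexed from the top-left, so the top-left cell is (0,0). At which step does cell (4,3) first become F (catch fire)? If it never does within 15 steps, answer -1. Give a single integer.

Step 1: cell (4,3)='T' (+8 fires, +2 burnt)
Step 2: cell (4,3)='F' (+9 fires, +8 burnt)
  -> target ignites at step 2
Step 3: cell (4,3)='.' (+6 fires, +9 burnt)
Step 4: cell (4,3)='.' (+5 fires, +6 burnt)
Step 5: cell (4,3)='.' (+2 fires, +5 burnt)
Step 6: cell (4,3)='.' (+0 fires, +2 burnt)
  fire out at step 6

2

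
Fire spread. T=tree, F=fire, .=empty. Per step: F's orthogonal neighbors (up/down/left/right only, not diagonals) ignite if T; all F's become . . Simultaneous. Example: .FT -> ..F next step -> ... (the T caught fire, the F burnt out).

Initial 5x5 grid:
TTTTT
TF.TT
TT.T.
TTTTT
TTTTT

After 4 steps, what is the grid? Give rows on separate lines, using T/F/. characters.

Step 1: 3 trees catch fire, 1 burn out
  TFTTT
  F..TT
  TF.T.
  TTTTT
  TTTTT
Step 2: 4 trees catch fire, 3 burn out
  F.FTT
  ...TT
  F..T.
  TFTTT
  TTTTT
Step 3: 4 trees catch fire, 4 burn out
  ...FT
  ...TT
  ...T.
  F.FTT
  TFTTT
Step 4: 5 trees catch fire, 4 burn out
  ....F
  ...FT
  ...T.
  ...FT
  F.FTT

....F
...FT
...T.
...FT
F.FTT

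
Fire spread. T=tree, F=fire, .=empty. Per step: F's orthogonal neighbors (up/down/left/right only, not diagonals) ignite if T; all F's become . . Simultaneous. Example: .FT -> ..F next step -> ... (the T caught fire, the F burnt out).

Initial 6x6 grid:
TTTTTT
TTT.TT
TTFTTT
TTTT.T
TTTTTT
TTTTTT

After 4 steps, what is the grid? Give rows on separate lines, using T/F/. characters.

Step 1: 4 trees catch fire, 1 burn out
  TTTTTT
  TTF.TT
  TF.FTT
  TTFT.T
  TTTTTT
  TTTTTT
Step 2: 7 trees catch fire, 4 burn out
  TTFTTT
  TF..TT
  F...FT
  TF.F.T
  TTFTTT
  TTTTTT
Step 3: 9 trees catch fire, 7 burn out
  TF.FTT
  F...FT
  .....F
  F....T
  TF.FTT
  TTFTTT
Step 4: 8 trees catch fire, 9 burn out
  F...FT
  .....F
  ......
  .....F
  F...FT
  TF.FTT

F...FT
.....F
......
.....F
F...FT
TF.FTT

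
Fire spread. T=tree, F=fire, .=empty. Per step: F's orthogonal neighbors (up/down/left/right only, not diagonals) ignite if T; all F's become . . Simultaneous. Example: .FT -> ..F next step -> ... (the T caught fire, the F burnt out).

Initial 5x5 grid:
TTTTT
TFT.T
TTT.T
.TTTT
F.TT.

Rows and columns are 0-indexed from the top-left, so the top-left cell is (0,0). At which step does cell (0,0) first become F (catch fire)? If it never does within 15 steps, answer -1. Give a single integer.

Step 1: cell (0,0)='T' (+4 fires, +2 burnt)
Step 2: cell (0,0)='F' (+5 fires, +4 burnt)
  -> target ignites at step 2
Step 3: cell (0,0)='.' (+2 fires, +5 burnt)
Step 4: cell (0,0)='.' (+3 fires, +2 burnt)
Step 5: cell (0,0)='.' (+3 fires, +3 burnt)
Step 6: cell (0,0)='.' (+1 fires, +3 burnt)
Step 7: cell (0,0)='.' (+0 fires, +1 burnt)
  fire out at step 7

2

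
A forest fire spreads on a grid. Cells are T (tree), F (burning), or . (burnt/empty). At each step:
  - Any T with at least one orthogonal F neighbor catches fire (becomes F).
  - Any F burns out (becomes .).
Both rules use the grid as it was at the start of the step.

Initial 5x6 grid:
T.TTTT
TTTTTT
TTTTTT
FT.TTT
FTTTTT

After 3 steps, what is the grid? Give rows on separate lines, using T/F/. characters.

Step 1: 3 trees catch fire, 2 burn out
  T.TTTT
  TTTTTT
  FTTTTT
  .F.TTT
  .FTTTT
Step 2: 3 trees catch fire, 3 burn out
  T.TTTT
  FTTTTT
  .FTTTT
  ...TTT
  ..FTTT
Step 3: 4 trees catch fire, 3 burn out
  F.TTTT
  .FTTTT
  ..FTTT
  ...TTT
  ...FTT

F.TTTT
.FTTTT
..FTTT
...TTT
...FTT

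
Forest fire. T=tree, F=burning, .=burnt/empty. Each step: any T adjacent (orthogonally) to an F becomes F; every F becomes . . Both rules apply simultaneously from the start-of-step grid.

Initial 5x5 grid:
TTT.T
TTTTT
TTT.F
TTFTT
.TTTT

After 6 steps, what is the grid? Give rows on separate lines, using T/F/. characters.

Step 1: 6 trees catch fire, 2 burn out
  TTT.T
  TTTTF
  TTF..
  TF.FF
  .TFTT
Step 2: 8 trees catch fire, 6 burn out
  TTT.F
  TTFF.
  TF...
  F....
  .F.FF
Step 3: 3 trees catch fire, 8 burn out
  TTF..
  TF...
  F....
  .....
  .....
Step 4: 2 trees catch fire, 3 burn out
  TF...
  F....
  .....
  .....
  .....
Step 5: 1 trees catch fire, 2 burn out
  F....
  .....
  .....
  .....
  .....
Step 6: 0 trees catch fire, 1 burn out
  .....
  .....
  .....
  .....
  .....

.....
.....
.....
.....
.....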